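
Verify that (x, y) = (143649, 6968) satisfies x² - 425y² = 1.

Compute x² = 143649² = 20635035201
Compute 425y² = 425·6968² = 425·48553024 = 20635035200
x² - 425y² = 20635035201 - 20635035200 = 1
Since this equals 1, (143649, 6968) is a solution.

Yes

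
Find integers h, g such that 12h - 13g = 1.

Step 1: Check solvability.
gcd(12, 13) = 1
Since 1 divides 1, solutions exist.

Step 2: Apply extended Euclidean algorithm to find gcd.
We find integers such that 12*x0 + 13*y0 = 1

Step 3: Scale the particular solution.
Multiply by 1/1 = 1:
h = -1, g = -1

Step 4: Verify.
12*(-1) - 13*(-1) = 1 = 1 ✓

h = -1, g = -1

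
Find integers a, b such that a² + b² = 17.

We need to find integers a, b > 0 such that a² + b² = 17.
Trying a = 1: b² = 17 - 1² = 17 - 1 = 16
b = 4
Check: 1² + 4² = 1 + 16 = 17 ✓

17 = 1² + 4²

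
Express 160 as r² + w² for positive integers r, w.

We need to find integers r, w > 0 such that r² + w² = 160.
Trying r = 4: w² = 160 - 4² = 160 - 16 = 144
w = 12
Check: 4² + 12² = 16 + 144 = 160 ✓

160 = 4² + 12²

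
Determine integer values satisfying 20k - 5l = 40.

Step 1: Check solvability.
gcd(20, 5) = 5
Since 5 divides 40, solutions exist.

Step 2: Apply extended Euclidean algorithm to find gcd.
We find integers such that 20*x0 + 5*y0 = 5

Step 3: Scale the particular solution.
Multiply by 40/5 = 8:
k = 0, l = -8

Step 4: Verify.
20*(0) - 5*(-8) = 40 = 40 ✓

k = 0, l = -8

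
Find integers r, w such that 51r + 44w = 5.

Step 1: Check solvability.
gcd(51, 44) = 1
Since 1 divides 5, solutions exist.

Step 2: Apply extended Euclidean algorithm to find gcd.
We find integers such that 51*x0 + 44*y0 = 1

Step 3: Scale the particular solution.
Multiply by 5/1 = 5:
r = 95, w = -110

Step 4: Verify.
51*(95) + 44*(-110) = 5 = 5 ✓

r = 95, w = -110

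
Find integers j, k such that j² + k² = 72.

We need to find integers j, k > 0 such that j² + k² = 72.
Trying j = 6: k² = 72 - 6² = 72 - 36 = 36
k = 6
Check: 6² + 6² = 36 + 36 = 72 ✓

72 = 6² + 6²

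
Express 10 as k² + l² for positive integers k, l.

We need to find integers k, l > 0 such that k² + l² = 10.
Trying k = 1: l² = 10 - 1² = 10 - 1 = 9
l = 3
Check: 1² + 3² = 1 + 9 = 10 ✓

10 = 1² + 3²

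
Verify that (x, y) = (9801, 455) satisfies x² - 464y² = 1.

Compute x² = 9801² = 96059601
Compute 464y² = 464·455² = 464·207025 = 96059600
x² - 464y² = 96059601 - 96059600 = 1
Since this equals 1, (9801, 455) is a solution.

Yes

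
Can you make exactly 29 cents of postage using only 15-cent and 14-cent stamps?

We need non-negative x, y with 15x + 14y = 29.
gcd(15, 14) = 1 divides 29, so integer solutions exist.
Search for a non-negative one: x = 1 gives 14y = 29 - 15 = 14, so y = 1.
Check: 15·1 + 14·1 = 29 ✓

Yes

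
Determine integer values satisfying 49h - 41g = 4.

Step 1: Check solvability.
gcd(49, 41) = 1
Since 1 divides 4, solutions exist.

Step 2: Apply extended Euclidean algorithm to find gcd.
We find integers such that 49*x0 + 41*y0 = 1

Step 3: Scale the particular solution.
Multiply by 4/1 = 4:
h = -20, g = -24

Step 4: Verify.
49*(-20) - 41*(-24) = 4 = 4 ✓

h = -20, g = -24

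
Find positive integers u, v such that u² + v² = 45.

Search for u with 45 - u² a perfect square.
u = 3: 45 - 3² = 45 - 9 = 36 = 6² ✓
So u = 3, v = 6.

u = 3, v = 6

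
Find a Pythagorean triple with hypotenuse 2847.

We need a² + b² = 2847² = 8105409.
Trying: 903² + 2700² = 815409 + 7290000 = 8105409 ✓

(903, 2700, 2847)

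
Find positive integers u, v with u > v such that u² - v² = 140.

Factor: u² - v² = (u+v)(u-v) = 140.
We need two factors of 140 with the same parity.
Use u+v = 70 and u-v = 2 (product 70·2 = 140).
Adding: 2u = 72, so u = 36.
Subtracting: 2v = 68, so v = 34.
Check: 36² - 34² = 1296 - 1156 = 140 ✓

u = 36, v = 34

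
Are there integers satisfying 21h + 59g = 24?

Step 1: Compute gcd(21, 59).
gcd(21, 59) = 1

Step 2: Check divisibility.
Does 1 divide 24? 24 = 1 x 24, so yes.

By the theorem on linear Diophantine equations, 21h + 59g = 24 has integer solutions if and only if gcd(21, 59) divides 24. Since 1 | 24, solutions exist.

Yes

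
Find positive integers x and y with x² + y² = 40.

We need to find integers x, y > 0 such that x² + y² = 40.
Trying x = 2: y² = 40 - 2² = 40 - 4 = 36
y = 6
Check: 2² + 6² = 4 + 36 = 40 ✓

40 = 2² + 6²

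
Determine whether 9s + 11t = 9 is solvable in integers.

Step 1: Compute gcd(9, 11).
gcd(9, 11) = 1

Step 2: Check divisibility.
Does 1 divide 9? 9 = 1 x 9, so yes.

By the theorem on linear Diophantine equations, 9s + 11t = 9 has integer solutions if and only if gcd(9, 11) divides 9. Since 1 | 9, solutions exist.

Yes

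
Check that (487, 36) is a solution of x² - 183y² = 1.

Compute x² = 487² = 237169
Compute 183y² = 183·36² = 183·1296 = 237168
x² - 183y² = 237169 - 237168 = 1
Since this equals 1, (487, 36) is a solution.

Yes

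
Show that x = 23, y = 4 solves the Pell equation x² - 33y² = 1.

Compute x² = 23² = 529
Compute 33y² = 33·4² = 33·16 = 528
x² - 33y² = 529 - 528 = 1
Since this equals 1, (23, 4) is a solution.

Yes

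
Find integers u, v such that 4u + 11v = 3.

Step 1: Check solvability.
gcd(4, 11) = 1
Since 1 divides 3, solutions exist.

Step 2: Apply extended Euclidean algorithm to find gcd.
We find integers such that 4*x0 + 11*y0 = 1

Step 3: Scale the particular solution.
Multiply by 3/1 = 3:
u = 9, v = -3

Step 4: Verify.
4*(9) + 11*(-3) = 3 = 3 ✓

u = 9, v = -3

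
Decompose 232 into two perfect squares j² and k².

We need to find integers j, k > 0 such that j² + k² = 232.
Trying j = 6: k² = 232 - 6² = 232 - 36 = 196
k = 14
Check: 6² + 14² = 36 + 196 = 232 ✓

232 = 6² + 14²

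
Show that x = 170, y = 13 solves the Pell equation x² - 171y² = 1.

Compute x² = 170² = 28900
Compute 171y² = 171·13² = 171·169 = 28899
x² - 171y² = 28900 - 28899 = 1
Since this equals 1, (170, 13) is a solution.

Yes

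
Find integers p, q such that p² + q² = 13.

We need to find integers p, q > 0 such that p² + q² = 13.
Trying p = 2: q² = 13 - 2² = 13 - 4 = 9
q = 3
Check: 2² + 3² = 4 + 9 = 13 ✓

13 = 2² + 3²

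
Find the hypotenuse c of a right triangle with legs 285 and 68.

c² = a² + b² = 285² + 68² = 81225 + 4624 = 85849
c = 293

293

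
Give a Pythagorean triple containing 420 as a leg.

We need the other leg and hypotenuse such that 420² + x² = c².
Take x = 341, c = 541: 420² + 341² = 176400 + 116281 = 292681 = 541² ✓
Triple: (341, 420, 541)

(341, 420, 541)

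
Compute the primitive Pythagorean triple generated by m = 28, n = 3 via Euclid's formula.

a = m² - n² = 784 - 9 = 775
b = 2mn = 2·28·3 = 168
c = m² + n² = 784 + 9 = 793
Verify: 775² + 168² = 600625 + 28224 = 628849 = 793² ✓

(775, 168, 793)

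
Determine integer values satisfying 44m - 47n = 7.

Step 1: Check solvability.
gcd(44, 47) = 1
Since 1 divides 7, solutions exist.

Step 2: Apply extended Euclidean algorithm to find gcd.
We find integers such that 44*x0 + 47*y0 = 1

Step 3: Scale the particular solution.
Multiply by 7/1 = 7:
m = -112, n = -105

Step 4: Verify.
44*(-112) - 47*(-105) = 7 = 7 ✓

m = -112, n = -105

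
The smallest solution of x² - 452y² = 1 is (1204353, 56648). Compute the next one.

Solutions to x² - Dy² = 1 are generated by powers of (x₀ + y₀√D).
The next solution satisfies x₁ + y₁√452 = (x₀ + y₀√452)², giving:
x₁ = x₀² + 452y₀² = 1204353² + 452·56648² = 1450466148609 + 1450466148608 = 2900932297217
y₁ = 2x₀y₀ = 2·1204353·56648 = 136448377488

Verify: 2900932297217² - 452·136448377488² = 8415408193036700825945089 - 8415408193036700825945088 = 1 ✓

x = 2900932297217, y = 136448377488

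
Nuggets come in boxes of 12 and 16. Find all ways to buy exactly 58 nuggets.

We need non-negative integers (x, y) with 12x + 16y = 58.
For each x in 0..4, check if 58 - 12x is a non-negative multiple of 16.
No x yields an integer y ≥ 0.

No solution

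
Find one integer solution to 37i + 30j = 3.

Step 1: Check solvability.
gcd(37, 30) = 1
Since 1 divides 3, solutions exist.

Step 2: Apply extended Euclidean algorithm to find gcd.
We find integers such that 37*x0 + 30*y0 = 1

Step 3: Scale the particular solution.
Multiply by 3/1 = 3:
i = 39, j = -48

Step 4: Verify.
37*(39) + 30*(-48) = 3 = 3 ✓

i = 39, j = -48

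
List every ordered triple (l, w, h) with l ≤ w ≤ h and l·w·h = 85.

Iterate l from 1 to ⌊85^(1/3)⌋. For each l dividing 85, iterate w ≥ l with w dividing 85/l, and set h = 85/(l·w).
Triples found (2): (1×1×85), (1×5×17)

(1×1×85), (1×5×17)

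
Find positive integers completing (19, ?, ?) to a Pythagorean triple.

We need the other leg and hypotenuse such that 19² + x² = c².
Take x = 180, c = 181: 19² + 180² = 361 + 32400 = 32761 = 181² ✓
Triple: (19, 180, 181)

(19, 180, 181)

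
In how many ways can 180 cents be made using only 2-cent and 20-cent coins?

We need non-negative integers (x, y) with 2x + 20y = 180.
For each x from 0 to 90, check if (180 - 2x) is a non-negative multiple of 20.
Solutions (x, y): (0,9), (10,8), (20,7), (30,6), ...
Count: 10

10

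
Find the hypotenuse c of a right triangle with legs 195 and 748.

c² = a² + b² = 195² + 748² = 38025 + 559504 = 597529
c = 773

773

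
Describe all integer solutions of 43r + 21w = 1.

Step 1: Compute gcd(43, 21) = 1.
Since 1 divides 1, solutions exist.

Step 2: Find a particular solution using extended Euclidean algorithm.
We get r₀ = 1, w₀ = -2.
Check: 43*1 + 21*-2 = 1 = 1 ✓

Step 3: Write the general solution.
r = 1 + (21/1)t = 1 + 21t
w = -2 - (43/1)t = -2 - 43t
for any integer t.

r = 1 + 21t, w = -2 - 43t for integer t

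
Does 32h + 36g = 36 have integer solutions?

Step 1: Compute gcd(32, 36).
gcd(32, 36) = 4

Step 2: Check divisibility.
Does 4 divide 36? 36 = 4 x 9, so yes.

By the theorem on linear Diophantine equations, 32h + 36g = 36 has integer solutions if and only if gcd(32, 36) divides 36. Since 4 | 36, solutions exist.

Yes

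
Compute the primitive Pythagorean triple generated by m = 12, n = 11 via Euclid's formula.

a = m² - n² = 144 - 121 = 23
b = 2mn = 2·12·11 = 264
c = m² + n² = 144 + 121 = 265
Verify: 23² + 264² = 529 + 69696 = 70225 = 265² ✓

(23, 264, 265)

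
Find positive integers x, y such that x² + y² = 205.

Search for x with 205 - x² a perfect square.
x = 3: 205 - 3² = 205 - 9 = 196 = 14² ✓
So x = 3, y = 14.

x = 3, y = 14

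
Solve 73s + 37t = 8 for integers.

Step 1: Check solvability.
gcd(73, 37) = 1
Since 1 divides 8, solutions exist.

Step 2: Apply extended Euclidean algorithm to find gcd.
We find integers such that 73*x0 + 37*y0 = 1

Step 3: Scale the particular solution.
Multiply by 8/1 = 8:
s = -8, t = 16

Step 4: Verify.
73*(-8) + 37*(16) = 8 = 8 ✓

s = -8, t = 16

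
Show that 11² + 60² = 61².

Compute a² + b² = 11² + 60² = 121 + 3600 = 3721
Compute c² = 61² = 3721
Since 3721 = 3721, confirmed.

Yes, it is a Pythagorean triple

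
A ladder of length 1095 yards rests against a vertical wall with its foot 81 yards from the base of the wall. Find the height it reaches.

The ladder, wall, and ground form a right triangle with hypotenuse 1095 and one leg 81.
By the Pythagorean theorem: h² = 1095² - 81² = 1199025 - 6561 = 1192464
h = √1192464 = 1092 yards

1092 yards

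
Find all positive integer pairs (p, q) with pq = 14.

The positive divisors of 14 are: 1, 2, 7, 14.
Each divisor d gives the pair (d, 14/d):
(1, 14), (2, 7), (7, 2), (14, 1)

(1, 14), (2, 7), (7, 2), (14, 1)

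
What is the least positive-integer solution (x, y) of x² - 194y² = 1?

We seek the smallest positive integers (x, y) with x² - 194y² = 1, i.e., x² = 194y² + 1.
Try successive y values:
y = 1: x² = 194·1² + 1 = 195, not a perfect square
y = 2: x² = 194·2² + 1 = 777, not a perfect square
y = 3: x² = 194·3² + 1 = 1747, not a perfect square
... continuing the search (or via continued fractions) ...
y = 14: x² = 194·14² + 1 = 38025, x = 195 ✓

Verify: 195² - 194·14² = 38025 - 38024 = 1 ✓

x = 195, y = 14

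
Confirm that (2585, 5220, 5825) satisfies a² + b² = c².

Compute a² + b² = 2585² + 5220² = 6682225 + 27248400 = 33930625
Compute c² = 5825² = 33930625
Since 33930625 = 33930625, confirmed.

Yes, it is a Pythagorean triple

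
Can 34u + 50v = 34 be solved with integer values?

Step 1: Compute gcd(34, 50).
gcd(34, 50) = 2

Step 2: Check divisibility.
Does 2 divide 34? 34 = 2 x 17, so yes.

By the theorem on linear Diophantine equations, 34u + 50v = 34 has integer solutions if and only if gcd(34, 50) divides 34. Since 2 | 34, solutions exist.

Yes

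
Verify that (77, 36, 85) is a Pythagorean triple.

Compute a² + b² = 77² + 36² = 5929 + 1296 = 7225
Compute c² = 85² = 7225
Since 7225 = 7225, confirmed.

Yes, it is a Pythagorean triple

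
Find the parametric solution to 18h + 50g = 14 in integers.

Step 1: Compute gcd(18, 50) = 2.
Since 2 divides 14, solutions exist.

Step 2: Find a particular solution using extended Euclidean algorithm.
We get h₀ = -77, g₀ = 28.
Check: 18*-77 + 50*28 = 14 = 14 ✓

Step 3: Write the general solution.
h = -77 + (50/2)t = -77 + 25t
g = 28 - (18/2)t = 28 - 9t
for any integer t.

h = -77 + 25t, g = 28 - 9t for integer t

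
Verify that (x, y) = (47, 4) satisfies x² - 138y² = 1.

Compute x² = 47² = 2209
Compute 138y² = 138·4² = 138·16 = 2208
x² - 138y² = 2209 - 2208 = 1
Since this equals 1, (47, 4) is a solution.

Yes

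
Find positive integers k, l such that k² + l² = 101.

Search for k with 101 - k² a perfect square.
k = 1: 101 - 1² = 101 - 1 = 100 = 10² ✓
So k = 1, l = 10.

k = 1, l = 10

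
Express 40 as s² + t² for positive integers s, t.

We need to find integers s, t > 0 such that s² + t² = 40.
Trying s = 2: t² = 40 - 2² = 40 - 4 = 36
t = 6
Check: 2² + 6² = 4 + 36 = 40 ✓

40 = 2² + 6²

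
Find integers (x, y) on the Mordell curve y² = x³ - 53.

Try small integer x values and check whether x³ - 53 is a perfect square.
x = 9: x³ - 53 = 9³ - 53 = 729 - 53 = 676
Is 676 a perfect square? 26² = 676 ✓
So (x, y) = (9, 26) is a solution.

x = 9, y = 26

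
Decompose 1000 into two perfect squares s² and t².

We need to find integers s, t > 0 such that s² + t² = 1000.
Trying s = 10: t² = 1000 - 10² = 1000 - 100 = 900
t = 30
Check: 10² + 30² = 100 + 900 = 1000 ✓

1000 = 10² + 30²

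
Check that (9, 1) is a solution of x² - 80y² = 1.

Compute x² = 9² = 81
Compute 80y² = 80·1² = 80·1 = 80
x² - 80y² = 81 - 80 = 1
Since this equals 1, (9, 1) is a solution.

Yes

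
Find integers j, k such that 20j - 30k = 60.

Step 1: Check solvability.
gcd(20, 30) = 10
Since 10 divides 60, solutions exist.

Step 2: Apply extended Euclidean algorithm to find gcd.
We find integers such that 20*x0 + 30*y0 = 10

Step 3: Scale the particular solution.
Multiply by 60/10 = 6:
j = -6, k = -6

Step 4: Verify.
20*(-6) - 30*(-6) = 60 = 60 ✓

j = -6, k = -6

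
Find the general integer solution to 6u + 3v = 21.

Step 1: Compute gcd(6, 3) = 3.
Since 3 divides 21, solutions exist.

Step 2: Find a particular solution using extended Euclidean algorithm.
We get u₀ = 0, v₀ = 7.
Check: 6*0 + 3*7 = 21 = 21 ✓

Step 3: Write the general solution.
u = 0 + (3/3)t = 0 + 1t
v = 7 - (6/3)t = 7 - 2t
for any integer t.

u = 0 + 1t, v = 7 - 2t for integer t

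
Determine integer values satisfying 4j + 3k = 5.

Step 1: Check solvability.
gcd(4, 3) = 1
Since 1 divides 5, solutions exist.

Step 2: Apply extended Euclidean algorithm to find gcd.
We find integers such that 4*x0 + 3*y0 = 1

Step 3: Scale the particular solution.
Multiply by 5/1 = 5:
j = 5, k = -5

Step 4: Verify.
4*(5) + 3*(-5) = 5 = 5 ✓

j = 5, k = -5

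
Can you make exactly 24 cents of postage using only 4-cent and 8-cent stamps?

We need non-negative x, y with 4x + 8y = 24.
gcd(4, 8) = 4 divides 24, so integer solutions exist.
Search for a non-negative one: x = 0 gives 8y = 24 - 0 = 24, so y = 3.
Check: 4·0 + 8·3 = 24 ✓

Yes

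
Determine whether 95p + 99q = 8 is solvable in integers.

Step 1: Compute gcd(95, 99).
gcd(95, 99) = 1

Step 2: Check divisibility.
Does 1 divide 8? 8 = 1 x 8, so yes.

By the theorem on linear Diophantine equations, 95p + 99q = 8 has integer solutions if and only if gcd(95, 99) divides 8. Since 1 | 8, solutions exist.

Yes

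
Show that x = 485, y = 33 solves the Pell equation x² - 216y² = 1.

Compute x² = 485² = 235225
Compute 216y² = 216·33² = 216·1089 = 235224
x² - 216y² = 235225 - 235224 = 1
Since this equals 1, (485, 33) is a solution.

Yes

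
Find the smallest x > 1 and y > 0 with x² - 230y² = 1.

We seek the smallest positive integers (x, y) with x² - 230y² = 1, i.e., x² = 230y² + 1.
Try successive y values:
y = 1: x² = 230·1² + 1 = 231, not a perfect square
y = 2: x² = 230·2² + 1 = 921, not a perfect square
y = 3: x² = 230·3² + 1 = 2071, not a perfect square
... continuing the search (or via continued fractions) ...
y = 6: x² = 230·6² + 1 = 8281, x = 91 ✓

Verify: 91² - 230·6² = 8281 - 8280 = 1 ✓

x = 91, y = 6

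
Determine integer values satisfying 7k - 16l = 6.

Step 1: Check solvability.
gcd(7, 16) = 1
Since 1 divides 6, solutions exist.

Step 2: Apply extended Euclidean algorithm to find gcd.
We find integers such that 7*x0 + 16*y0 = 1

Step 3: Scale the particular solution.
Multiply by 6/1 = 6:
k = 42, l = 18

Step 4: Verify.
7*(42) - 16*(18) = 6 = 6 ✓

k = 42, l = 18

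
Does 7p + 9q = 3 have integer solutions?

Step 1: Compute gcd(7, 9).
gcd(7, 9) = 1

Step 2: Check divisibility.
Does 1 divide 3? 3 = 1 x 3, so yes.

By the theorem on linear Diophantine equations, 7p + 9q = 3 has integer solutions if and only if gcd(7, 9) divides 3. Since 1 | 3, solutions exist.

Yes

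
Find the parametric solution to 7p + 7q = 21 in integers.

Step 1: Compute gcd(7, 7) = 7.
Since 7 divides 21, solutions exist.

Step 2: Find a particular solution using extended Euclidean algorithm.
We get p₀ = 0, q₀ = 3.
Check: 7*0 + 7*3 = 21 = 21 ✓

Step 3: Write the general solution.
p = 0 + (7/7)t = 0 + 1t
q = 3 - (7/7)t = 3 - 1t
for any integer t.

p = 0 + 1t, q = 3 - 1t for integer t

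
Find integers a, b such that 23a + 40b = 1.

Step 1: Check solvability.
gcd(23, 40) = 1
Since 1 divides 1, solutions exist.

Step 2: Apply extended Euclidean algorithm to find gcd.
We find integers such that 23*x0 + 40*y0 = 1

Step 3: Scale the particular solution.
Multiply by 1/1 = 1:
a = 7, b = -4

Step 4: Verify.
23*(7) + 40*(-4) = 1 = 1 ✓

a = 7, b = -4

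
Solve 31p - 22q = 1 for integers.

Step 1: Check solvability.
gcd(31, 22) = 1
Since 1 divides 1, solutions exist.

Step 2: Apply extended Euclidean algorithm to find gcd.
We find integers such that 31*x0 + 22*y0 = 1

Step 3: Scale the particular solution.
Multiply by 1/1 = 1:
p = 5, q = 7

Step 4: Verify.
31*(5) - 22*(7) = 1 = 1 ✓

p = 5, q = 7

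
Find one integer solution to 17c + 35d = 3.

Step 1: Check solvability.
gcd(17, 35) = 1
Since 1 divides 3, solutions exist.

Step 2: Apply extended Euclidean algorithm to find gcd.
We find integers such that 17*x0 + 35*y0 = 1

Step 3: Scale the particular solution.
Multiply by 3/1 = 3:
c = -6, d = 3

Step 4: Verify.
17*(-6) + 35*(3) = 3 = 3 ✓

c = -6, d = 3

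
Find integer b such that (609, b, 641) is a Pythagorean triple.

b² = c² - a² = 641² - 609² = 410881 - 370881 = 40000
b = sqrt(40000) = 200

200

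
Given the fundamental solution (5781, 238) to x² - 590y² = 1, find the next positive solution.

Solutions to x² - Dy² = 1 are generated by powers of (x₀ + y₀√D).
The next solution satisfies x₁ + y₁√590 = (x₀ + y₀√590)², giving:
x₁ = x₀² + 590y₀² = 5781² + 590·238² = 33419961 + 33419960 = 66839921
y₁ = 2x₀y₀ = 2·5781·238 = 2751756

Verify: 66839921² - 590·2751756² = 4467575039286241 - 4467575039286240 = 1 ✓

x = 66839921, y = 2751756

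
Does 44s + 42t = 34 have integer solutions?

Step 1: Compute gcd(44, 42).
gcd(44, 42) = 2

Step 2: Check divisibility.
Does 2 divide 34? 34 = 2 x 17, so yes.

By the theorem on linear Diophantine equations, 44s + 42t = 34 has integer solutions if and only if gcd(44, 42) divides 34. Since 2 | 34, solutions exist.

Yes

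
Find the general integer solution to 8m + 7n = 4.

Step 1: Compute gcd(8, 7) = 1.
Since 1 divides 4, solutions exist.

Step 2: Find a particular solution using extended Euclidean algorithm.
We get m₀ = 4, n₀ = -4.
Check: 8*4 + 7*-4 = 4 = 4 ✓

Step 3: Write the general solution.
m = 4 + (7/1)t = 4 + 7t
n = -4 - (8/1)t = -4 - 8t
for any integer t.

m = 4 + 7t, n = -4 - 8t for integer t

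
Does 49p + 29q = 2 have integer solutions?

Step 1: Compute gcd(49, 29).
gcd(49, 29) = 1

Step 2: Check divisibility.
Does 1 divide 2? 2 = 1 x 2, so yes.

By the theorem on linear Diophantine equations, 49p + 29q = 2 has integer solutions if and only if gcd(49, 29) divides 2. Since 1 | 2, solutions exist.

Yes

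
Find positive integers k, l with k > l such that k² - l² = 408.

Factor: k² - l² = (k+l)(k-l) = 408.
We need two factors of 408 with the same parity.
Use k+l = 204 and k-l = 2 (product 204·2 = 408).
Adding: 2k = 206, so k = 103.
Subtracting: 2l = 202, so l = 101.
Check: 103² - 101² = 10609 - 10201 = 408 ✓

k = 103, l = 101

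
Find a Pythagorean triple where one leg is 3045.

We need the other leg and hypotenuse such that 3045² + x² = c².
Take x = 1000, c = 3205: 3045² + 1000² = 9272025 + 1000000 = 10272025 = 3205² ✓
Triple: (3045, 1000, 3205)

(3045, 1000, 3205)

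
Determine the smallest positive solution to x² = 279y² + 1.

We seek the smallest positive integers (x, y) with x² - 279y² = 1, i.e., x² = 279y² + 1.
Try successive y values:
y = 1: x² = 279·1² + 1 = 280, not a perfect square
y = 2: x² = 279·2² + 1 = 1117, not a perfect square
y = 3: x² = 279·3² + 1 = 2512, not a perfect square
... continuing the search (or via continued fractions) ...
y = 91: x² = 279·91² + 1 = 2310400, x = 1520 ✓

Verify: 1520² - 279·91² = 2310400 - 2310399 = 1 ✓

x = 1520, y = 91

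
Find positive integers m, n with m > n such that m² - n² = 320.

Factor: m² - n² = (m+n)(m-n) = 320.
We need two factors of 320 with the same parity.
Use m+n = 160 and m-n = 2 (product 160·2 = 320).
Adding: 2m = 162, so m = 81.
Subtracting: 2n = 158, so n = 79.
Check: 81² - 79² = 6561 - 6241 = 320 ✓

m = 81, n = 79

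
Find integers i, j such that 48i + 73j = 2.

Step 1: Check solvability.
gcd(48, 73) = 1
Since 1 divides 2, solutions exist.

Step 2: Apply extended Euclidean algorithm to find gcd.
We find integers such that 48*x0 + 73*y0 = 1

Step 3: Scale the particular solution.
Multiply by 2/1 = 2:
i = 70, j = -46

Step 4: Verify.
48*(70) + 73*(-46) = 2 = 2 ✓

i = 70, j = -46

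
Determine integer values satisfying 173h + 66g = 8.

Step 1: Check solvability.
gcd(173, 66) = 1
Since 1 divides 8, solutions exist.

Step 2: Apply extended Euclidean algorithm to find gcd.
We find integers such that 173*x0 + 66*y0 = 1

Step 3: Scale the particular solution.
Multiply by 8/1 = 8:
h = 232, g = -608

Step 4: Verify.
173*(232) + 66*(-608) = 8 = 8 ✓

h = 232, g = -608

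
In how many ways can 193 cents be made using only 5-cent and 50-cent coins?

We need non-negative integers (x, y) with 5x + 50y = 193.
For each x from 0 to 38, check if (193 - 5x) is a non-negative multiple of 50.
Solutions (x, y): none
Count: 0

0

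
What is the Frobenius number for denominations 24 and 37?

For two coprime denominations a and b, the Frobenius number (largest value not representable as a non-negative combination) is ab - a - b.
Here gcd(24, 37) = 1, so they are coprime.
F(24, 37) = 24·37 - 24 - 37 = 888 - 61 = 827

827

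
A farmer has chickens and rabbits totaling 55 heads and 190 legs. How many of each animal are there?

Let c = chickens, r = rabbits.
Heads: c + r = 55
Legs: 2c + 4r = 190
From the first equation, c = 55 - r. Substitute:
2(55 - r) + 4r = 190
110 + 2r = 190
r = (190 - 110)/2 = 40
c = 55 - 40 = 15

Chickens: 15, Rabbits: 40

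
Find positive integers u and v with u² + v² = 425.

We need to find integers u, v > 0 such that u² + v² = 425.
Trying u = 5: v² = 425 - 5² = 425 - 25 = 400
v = 20
Check: 5² + 20² = 25 + 400 = 425 ✓

425 = 5² + 20²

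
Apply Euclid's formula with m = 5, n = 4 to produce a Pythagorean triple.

a = m² - n² = 5² - 4² = 25 - 16 = 9
b = 2mn = 2·5·4 = 40
c = m² + n² = 25 + 16 = 41
Verify: 9² + 40² = 81 + 1600 = 1681 = 41² ✓

(9, 40, 41)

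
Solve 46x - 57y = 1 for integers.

Step 1: Check solvability.
gcd(46, 57) = 1
Since 1 divides 1, solutions exist.

Step 2: Apply extended Euclidean algorithm to find gcd.
We find integers such that 46*x0 + 57*y0 = 1

Step 3: Scale the particular solution.
Multiply by 1/1 = 1:
x = -26, y = -21

Step 4: Verify.
46*(-26) - 57*(-21) = 1 = 1 ✓

x = -26, y = -21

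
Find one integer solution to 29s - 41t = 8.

Step 1: Check solvability.
gcd(29, 41) = 1
Since 1 divides 8, solutions exist.

Step 2: Apply extended Euclidean algorithm to find gcd.
We find integers such that 29*x0 + 41*y0 = 1

Step 3: Scale the particular solution.
Multiply by 8/1 = 8:
s = 136, t = 96

Step 4: Verify.
29*(136) - 41*(96) = 8 = 8 ✓

s = 136, t = 96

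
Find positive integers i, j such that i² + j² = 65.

Search for i with 65 - i² a perfect square.
i = 1: 65 - 1² = 65 - 1 = 64 = 8² ✓
So i = 1, j = 8.

i = 1, j = 8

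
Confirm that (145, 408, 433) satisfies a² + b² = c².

Compute a² + b² = 145² + 408² = 21025 + 166464 = 187489
Compute c² = 433² = 187489
Since 187489 = 187489, confirmed.

Yes, it is a Pythagorean triple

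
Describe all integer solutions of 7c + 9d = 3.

Step 1: Compute gcd(7, 9) = 1.
Since 1 divides 3, solutions exist.

Step 2: Find a particular solution using extended Euclidean algorithm.
We get c₀ = 12, d₀ = -9.
Check: 7*12 + 9*-9 = 3 = 3 ✓

Step 3: Write the general solution.
c = 12 + (9/1)t = 12 + 9t
d = -9 - (7/1)t = -9 - 7t
for any integer t.

c = 12 + 9t, d = -9 - 7t for integer t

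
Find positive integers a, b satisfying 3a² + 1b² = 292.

Try small values of a and check whether (292 - 3a²)/1 is a perfect square.
a = 8: 3·8² = 192, so 1b² = 292 - 192 = 100, giving b² = 100, b = 10.
Check: 3·8² + 1·10² = 192 + 100 = 292 ✓

a = 8, b = 10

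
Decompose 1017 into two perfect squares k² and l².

We need to find integers k, l > 0 such that k² + l² = 1017.
Trying k = 21: l² = 1017 - 21² = 1017 - 441 = 576
l = 24
Check: 21² + 24² = 441 + 576 = 1017 ✓

1017 = 21² + 24²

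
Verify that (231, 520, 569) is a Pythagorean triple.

Compute a² + b²:
231² + 520² = 53361 + 270400 = 323761
Compute c²:
569² = 323761
Since 323761 = 323761, it is a Pythagorean triple.

Yes, it is a Pythagorean triple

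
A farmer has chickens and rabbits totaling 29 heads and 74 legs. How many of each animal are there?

Let c = chickens, r = rabbits.
Heads: c + r = 29
Legs: 2c + 4r = 74
From the first equation, c = 29 - r. Substitute:
2(29 - r) + 4r = 74
58 + 2r = 74
r = (74 - 58)/2 = 8
c = 29 - 8 = 21

Chickens: 21, Rabbits: 8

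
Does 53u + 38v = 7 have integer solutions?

Step 1: Compute gcd(53, 38).
gcd(53, 38) = 1

Step 2: Check divisibility.
Does 1 divide 7? 7 = 1 x 7, so yes.

By the theorem on linear Diophantine equations, 53u + 38v = 7 has integer solutions if and only if gcd(53, 38) divides 7. Since 1 | 7, solutions exist.

Yes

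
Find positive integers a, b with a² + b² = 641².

We need a² + b² = 641² = 410881.
Trying: 609² + 200² = 370881 + 40000 = 410881 ✓

(609, 200, 641)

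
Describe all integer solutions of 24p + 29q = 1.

Step 1: Compute gcd(24, 29) = 1.
Since 1 divides 1, solutions exist.

Step 2: Find a particular solution using extended Euclidean algorithm.
We get p₀ = -6, q₀ = 5.
Check: 24*-6 + 29*5 = 1 = 1 ✓

Step 3: Write the general solution.
p = -6 + (29/1)t = -6 + 29t
q = 5 - (24/1)t = 5 - 24t
for any integer t.

p = -6 + 29t, q = 5 - 24t for integer t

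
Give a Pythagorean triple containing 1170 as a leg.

We need the other leg and hypotenuse such that 1170² + x² = c².
Take x = 1296, c = 1746: 1170² + 1296² = 1368900 + 1679616 = 3048516 = 1746² ✓
Triple: (1170, 1296, 1746)

(1170, 1296, 1746)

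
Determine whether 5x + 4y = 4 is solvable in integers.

Step 1: Compute gcd(5, 4).
gcd(5, 4) = 1

Step 2: Check divisibility.
Does 1 divide 4? 4 = 1 x 4, so yes.

By the theorem on linear Diophantine equations, 5x + 4y = 4 has integer solutions if and only if gcd(5, 4) divides 4. Since 1 | 4, solutions exist.

Yes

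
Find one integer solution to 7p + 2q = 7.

Step 1: Check solvability.
gcd(7, 2) = 1
Since 1 divides 7, solutions exist.

Step 2: Apply extended Euclidean algorithm to find gcd.
We find integers such that 7*x0 + 2*y0 = 1

Step 3: Scale the particular solution.
Multiply by 7/1 = 7:
p = 7, q = -21

Step 4: Verify.
7*(7) + 2*(-21) = 7 = 7 ✓

p = 7, q = -21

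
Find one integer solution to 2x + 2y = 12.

Step 1: Check solvability.
gcd(2, 2) = 2
Since 2 divides 12, solutions exist.

Step 2: Apply extended Euclidean algorithm to find gcd.
We find integers such that 2*x0 + 2*y0 = 2

Step 3: Scale the particular solution.
Multiply by 12/2 = 6:
x = 0, y = 6

Step 4: Verify.
2*(0) + 2*(6) = 12 = 12 ✓

x = 0, y = 6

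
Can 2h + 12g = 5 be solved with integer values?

Step 1: Compute gcd(2, 12).
gcd(2, 12) = 2

Step 2: Check divisibility.
Does 2 divide 5? 5 = 2 x 2 + 1, so no.

By the theorem on linear Diophantine equations, 2h + 12g = 5 has integer solutions if and only if gcd(2, 12) divides 5. Since 2 does not divide 5, no solutions exist.

No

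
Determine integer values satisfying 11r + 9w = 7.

Step 1: Check solvability.
gcd(11, 9) = 1
Since 1 divides 7, solutions exist.

Step 2: Apply extended Euclidean algorithm to find gcd.
We find integers such that 11*x0 + 9*y0 = 1

Step 3: Scale the particular solution.
Multiply by 7/1 = 7:
r = -28, w = 35

Step 4: Verify.
11*(-28) + 9*(35) = 7 = 7 ✓

r = -28, w = 35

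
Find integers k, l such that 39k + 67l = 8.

Step 1: Check solvability.
gcd(39, 67) = 1
Since 1 divides 8, solutions exist.

Step 2: Apply extended Euclidean algorithm to find gcd.
We find integers such that 39*x0 + 67*y0 = 1

Step 3: Scale the particular solution.
Multiply by 8/1 = 8:
k = -96, l = 56

Step 4: Verify.
39*(-96) + 67*(56) = 8 = 8 ✓

k = -96, l = 56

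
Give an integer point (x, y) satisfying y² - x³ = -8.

Try small integer x values and check whether x³ - 8 is a perfect square.
x = 2: x³ - 8 = 2³ - 8 = 8 - 8 = 0
Is 0 a perfect square? 0² = 0 ✓
So (x, y) = (2, 0) is a solution.

x = 2, y = 0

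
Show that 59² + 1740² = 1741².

Compute a² + b² = 59² + 1740² = 3481 + 3027600 = 3031081
Compute c² = 1741² = 3031081
Since 3031081 = 3031081, confirmed.

Yes, it is a Pythagorean triple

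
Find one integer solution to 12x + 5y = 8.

Step 1: Check solvability.
gcd(12, 5) = 1
Since 1 divides 8, solutions exist.

Step 2: Apply extended Euclidean algorithm to find gcd.
We find integers such that 12*x0 + 5*y0 = 1

Step 3: Scale the particular solution.
Multiply by 8/1 = 8:
x = -16, y = 40

Step 4: Verify.
12*(-16) + 5*(40) = 8 = 8 ✓

x = -16, y = 40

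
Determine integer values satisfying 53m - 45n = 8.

Step 1: Check solvability.
gcd(53, 45) = 1
Since 1 divides 8, solutions exist.

Step 2: Apply extended Euclidean algorithm to find gcd.
We find integers such that 53*x0 + 45*y0 = 1

Step 3: Scale the particular solution.
Multiply by 8/1 = 8:
m = 136, n = 160

Step 4: Verify.
53*(136) - 45*(160) = 8 = 8 ✓

m = 136, n = 160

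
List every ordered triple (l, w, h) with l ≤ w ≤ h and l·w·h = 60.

Iterate l from 1 to ⌊60^(1/3)⌋. For each l dividing 60, iterate w ≥ l with w dividing 60/l, and set h = 60/(l·w).
Triples found (10): (1×1×60), (1×2×30), (1×3×20), (1×4×15), (1×5×12), (1×6×10), (2×2×15), (2×3×10), (2×5×6), (3×4×5)

(1×1×60), (1×2×30), (1×3×20), (1×4×15), (1×5×12), (1×6×10), (2×2×15), (2×3×10), (2×5×6), (3×4×5)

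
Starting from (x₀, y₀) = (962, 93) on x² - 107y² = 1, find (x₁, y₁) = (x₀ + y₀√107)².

Solutions to x² - Dy² = 1 are generated by powers of (x₀ + y₀√D).
The next solution satisfies x₁ + y₁√107 = (x₀ + y₀√107)², giving:
x₁ = x₀² + 107y₀² = 962² + 107·93² = 925444 + 925443 = 1850887
y₁ = 2x₀y₀ = 2·962·93 = 178932

Verify: 1850887² - 107·178932² = 3425782686769 - 3425782686768 = 1 ✓

x = 1850887, y = 178932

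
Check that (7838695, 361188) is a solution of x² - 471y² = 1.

Compute x² = 7838695² = 61445139303025
Compute 471y² = 471·361188² = 471·130456771344 = 61445139303024
x² - 471y² = 61445139303025 - 61445139303024 = 1
Since this equals 1, (7838695, 361188) is a solution.

Yes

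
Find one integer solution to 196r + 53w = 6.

Step 1: Check solvability.
gcd(196, 53) = 1
Since 1 divides 6, solutions exist.

Step 2: Apply extended Euclidean algorithm to find gcd.
We find integers such that 196*x0 + 53*y0 = 1

Step 3: Scale the particular solution.
Multiply by 6/1 = 6:
r = -60, w = 222

Step 4: Verify.
196*(-60) + 53*(222) = 6 = 6 ✓

r = -60, w = 222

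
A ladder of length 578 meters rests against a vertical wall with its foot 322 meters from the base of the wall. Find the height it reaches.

The ladder, wall, and ground form a right triangle with hypotenuse 578 and one leg 322.
By the Pythagorean theorem: h² = 578² - 322² = 334084 - 103684 = 230400
h = √230400 = 480 meters

480 meters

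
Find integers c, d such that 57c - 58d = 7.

Step 1: Check solvability.
gcd(57, 58) = 1
Since 1 divides 7, solutions exist.

Step 2: Apply extended Euclidean algorithm to find gcd.
We find integers such that 57*x0 + 58*y0 = 1

Step 3: Scale the particular solution.
Multiply by 7/1 = 7:
c = -7, d = -7

Step 4: Verify.
57*(-7) - 58*(-7) = 7 = 7 ✓

c = -7, d = -7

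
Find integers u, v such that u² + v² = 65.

We need to find integers u, v > 0 such that u² + v² = 65.
Trying u = 1: v² = 65 - 1² = 65 - 1 = 64
v = 8
Check: 1² + 8² = 1 + 64 = 65 ✓

65 = 1² + 8²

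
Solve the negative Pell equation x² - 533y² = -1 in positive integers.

We need x² = 533y² - 1. Try successive y:
y = 1: x² = 533·1² - 1 = 532, not a perfect square
y = 2: x² = 533·2² - 1 = 2131, not a perfect square
y = 3: x² = 533·3² - 1 = 4796, not a perfect square
...
y = 265: x² = 533·265² - 1 = 37429924 = 6118² ✓
Check: 6118² - 533·265² = 37429924 - 37429925 = -1 ✓

x = 6118, y = 265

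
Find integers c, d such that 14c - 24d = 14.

Step 1: Check solvability.
gcd(14, 24) = 2
Since 2 divides 14, solutions exist.

Step 2: Apply extended Euclidean algorithm to find gcd.
We find integers such that 14*x0 + 24*y0 = 2

Step 3: Scale the particular solution.
Multiply by 14/2 = 7:
c = -35, d = -21

Step 4: Verify.
14*(-35) - 24*(-21) = 14 = 14 ✓

c = -35, d = -21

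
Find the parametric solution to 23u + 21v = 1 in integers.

Step 1: Compute gcd(23, 21) = 1.
Since 1 divides 1, solutions exist.

Step 2: Find a particular solution using extended Euclidean algorithm.
We get u₀ = -10, v₀ = 11.
Check: 23*-10 + 21*11 = 1 = 1 ✓

Step 3: Write the general solution.
u = -10 + (21/1)t = -10 + 21t
v = 11 - (23/1)t = 11 - 23t
for any integer t.

u = -10 + 21t, v = 11 - 23t for integer t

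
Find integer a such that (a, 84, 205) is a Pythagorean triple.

a² = c² - b² = 205² - 84² = 42025 - 7056 = 34969
a = sqrt(34969) = 187

187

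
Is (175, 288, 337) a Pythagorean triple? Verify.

Compute a² + b² = 175² + 288² = 30625 + 82944 = 113569
Compute c² = 337² = 113569
Since 113569 = 113569, confirmed.

Yes, it is a Pythagorean triple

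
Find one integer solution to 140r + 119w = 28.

Step 1: Check solvability.
gcd(140, 119) = 7
Since 7 divides 28, solutions exist.

Step 2: Apply extended Euclidean algorithm to find gcd.
We find integers such that 140*x0 + 119*y0 = 7

Step 3: Scale the particular solution.
Multiply by 28/7 = 4:
r = 24, w = -28

Step 4: Verify.
140*(24) + 119*(-28) = 28 = 28 ✓

r = 24, w = -28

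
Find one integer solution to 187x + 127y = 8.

Step 1: Check solvability.
gcd(187, 127) = 1
Since 1 divides 8, solutions exist.

Step 2: Apply extended Euclidean algorithm to find gcd.
We find integers such that 187*x0 + 127*y0 = 1

Step 3: Scale the particular solution.
Multiply by 8/1 = 8:
x = 288, y = -424

Step 4: Verify.
187*(288) + 127*(-424) = 8 = 8 ✓

x = 288, y = -424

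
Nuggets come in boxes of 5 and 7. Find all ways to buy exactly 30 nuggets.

We need non-negative integers (x, y) with 5x + 7y = 30.
For each x in 0..6, check if 30 - 5x is a non-negative multiple of 7.
x = 6: 7y = 0, y = 0 ✓

(6 boxes of 5, 0 boxes of 7)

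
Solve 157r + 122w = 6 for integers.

Step 1: Check solvability.
gcd(157, 122) = 1
Since 1 divides 6, solutions exist.

Step 2: Apply extended Euclidean algorithm to find gcd.
We find integers such that 157*x0 + 122*y0 = 1

Step 3: Scale the particular solution.
Multiply by 6/1 = 6:
r = 42, w = -54

Step 4: Verify.
157*(42) + 122*(-54) = 6 = 6 ✓

r = 42, w = -54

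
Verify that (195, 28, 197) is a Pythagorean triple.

Compute a² + b²:
195² + 28² = 38025 + 784 = 38809
Compute c²:
197² = 38809
Since 38809 = 38809, it is a Pythagorean triple.

Yes, it is a Pythagorean triple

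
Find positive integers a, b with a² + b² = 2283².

We need a² + b² = 2283² = 5212089.
Trying: 117² + 2280² = 13689 + 5198400 = 5212089 ✓

(117, 2280, 2283)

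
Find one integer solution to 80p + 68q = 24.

Step 1: Check solvability.
gcd(80, 68) = 4
Since 4 divides 24, solutions exist.

Step 2: Apply extended Euclidean algorithm to find gcd.
We find integers such that 80*x0 + 68*y0 = 4

Step 3: Scale the particular solution.
Multiply by 24/4 = 6:
p = 36, q = -42

Step 4: Verify.
80*(36) + 68*(-42) = 24 = 24 ✓

p = 36, q = -42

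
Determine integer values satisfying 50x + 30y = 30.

Step 1: Check solvability.
gcd(50, 30) = 10
Since 10 divides 30, solutions exist.

Step 2: Apply extended Euclidean algorithm to find gcd.
We find integers such that 50*x0 + 30*y0 = 10

Step 3: Scale the particular solution.
Multiply by 30/10 = 3:
x = -3, y = 6

Step 4: Verify.
50*(-3) + 30*(6) = 30 = 30 ✓

x = -3, y = 6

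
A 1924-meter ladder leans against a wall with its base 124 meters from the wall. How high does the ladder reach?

The ladder, wall, and ground form a right triangle with hypotenuse 1924 and one leg 124.
By the Pythagorean theorem: h² = 1924² - 124² = 3701776 - 15376 = 3686400
h = √3686400 = 1920 meters

1920 meters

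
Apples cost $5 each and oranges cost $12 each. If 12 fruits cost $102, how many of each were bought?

Let a = apples, o = oranges.
a + o = 12
5a + 12o = 102
Substitute o = 12 - a:
5a + 12(12 - a) = 102
(5 - 12)a = 102 - 144
-7a = -42
a = 6, o = 12 - 6 = 6

Apples: 6, Oranges: 6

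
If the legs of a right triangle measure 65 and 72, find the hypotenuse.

c² = a² + b² = 65² + 72² = 4225 + 5184 = 9409
c = 97

97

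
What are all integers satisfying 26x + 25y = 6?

Step 1: Compute gcd(26, 25) = 1.
Since 1 divides 6, solutions exist.

Step 2: Find a particular solution using extended Euclidean algorithm.
We get x₀ = 6, y₀ = -6.
Check: 26*6 + 25*-6 = 6 = 6 ✓

Step 3: Write the general solution.
x = 6 + (25/1)t = 6 + 25t
y = -6 - (26/1)t = -6 - 26t
for any integer t.

x = 6 + 25t, y = -6 - 26t for integer t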